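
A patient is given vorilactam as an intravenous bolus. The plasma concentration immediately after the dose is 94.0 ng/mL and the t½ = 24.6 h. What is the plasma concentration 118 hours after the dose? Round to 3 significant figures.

3.38 ng/mL

k = ln 2 / 24.6 = 0.02818 h⁻¹
C(t) = C₀ e^(−kt) = 94.0 × e^(−0.02818 × 118) = 94.0 × e^(−3.325) = 94.0 × 0.03598 ≈ 3.38 ng/mL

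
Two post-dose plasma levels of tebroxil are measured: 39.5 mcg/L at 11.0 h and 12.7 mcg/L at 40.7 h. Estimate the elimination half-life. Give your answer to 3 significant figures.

18.1 hours

k = ln(C₁/C₂) / (t₂ − t₁) = ln(39.5/12.7) / (40.7 − 11.0)
  = 1.135 / 29.70 = 0.03821 h⁻¹
t½ = ln 2 / k = ln 2 / 0.03821 ≈ 18.1 hours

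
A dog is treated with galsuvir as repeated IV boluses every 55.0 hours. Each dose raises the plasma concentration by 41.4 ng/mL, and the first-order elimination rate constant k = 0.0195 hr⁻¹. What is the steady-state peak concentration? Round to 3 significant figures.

62.9 ng/mL

Fraction remaining after one interval: e^(−kτ) = e^(−0.01950 × 55.0) = 0.3422
R = 1 / (1 − 0.3422) = 1.520
Css,max = 41.4 × 1.520 ≈ 62.9 ng/mL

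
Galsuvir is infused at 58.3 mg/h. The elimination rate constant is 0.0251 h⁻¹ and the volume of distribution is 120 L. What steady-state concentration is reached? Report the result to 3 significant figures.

CL = k · V = 0.0251 × 120 = 3.012 L/h
Css = rate / CL = 58.3 / 3.012 ≈ 19.4 mg/L

19.4 mg/L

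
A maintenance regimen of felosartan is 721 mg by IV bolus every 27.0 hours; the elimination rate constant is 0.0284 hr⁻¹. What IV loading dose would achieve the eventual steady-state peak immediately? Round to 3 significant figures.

1350 mg

Accumulation ratio R = 1 / (1 − e^(−kτ)) = 1 / (1 − e^(−0.02840×27.0)) = 1 / (1 − 0.4645) = 1.867
Loading dose = maintenance dose × R = 721 × 1.867 ≈ 1350 mg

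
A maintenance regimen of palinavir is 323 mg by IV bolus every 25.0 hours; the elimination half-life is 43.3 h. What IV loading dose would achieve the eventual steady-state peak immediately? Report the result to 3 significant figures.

979 mg

k = ln 2 / 43.3 = 0.01601 h⁻¹
Accumulation ratio R = 1 / (1 − e^(−kτ)) = 1 / (1 − e^(−0.01601×25.0)) = 1 / (1 − 0.6702) = 3.032
Loading dose = maintenance dose × R = 323 × 3.032 ≈ 979 mg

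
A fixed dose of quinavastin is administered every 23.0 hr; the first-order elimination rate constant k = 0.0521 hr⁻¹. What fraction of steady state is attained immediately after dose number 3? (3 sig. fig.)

0.973

f_n = 1 − e^(−nkτ) = 1 − e^(−3 × 0.05210 × 23.0) = 1 − e^(−3.595) = 1 − 0.02746 ≈ 0.973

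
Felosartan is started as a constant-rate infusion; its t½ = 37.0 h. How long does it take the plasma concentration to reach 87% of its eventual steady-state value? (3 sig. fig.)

k = ln 2 / 37.0 = 0.01873 h⁻¹
f = 1 − e^(−kt)  ⇒  t = −ln(1 − f) / k
t = −ln(1 − 0.87) / 0.01873 = 2.040 / 0.01873 ≈ 109 hours

109 hours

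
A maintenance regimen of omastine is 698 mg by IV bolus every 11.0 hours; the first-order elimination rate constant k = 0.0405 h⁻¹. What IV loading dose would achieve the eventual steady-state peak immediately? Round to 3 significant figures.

Accumulation ratio R = 1 / (1 − e^(−kτ)) = 1 / (1 − e^(−0.04050×11.0)) = 1 / (1 − 0.6405) = 2.782
Loading dose = maintenance dose × R = 698 × 2.782 ≈ 1940 mg

1940 mg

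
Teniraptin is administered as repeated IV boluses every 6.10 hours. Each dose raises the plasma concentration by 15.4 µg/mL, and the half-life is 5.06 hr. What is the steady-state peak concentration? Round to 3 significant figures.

27.2 µg/mL

k = ln 2 / 5.06 = 0.1370 hr⁻¹
Fraction remaining after one interval: e^(−kτ) = e^(−0.1370 × 6.10) = 0.4336
R = 1 / (1 − 0.4336) = 1.766
Css,max = 15.4 × 1.766 ≈ 27.2 µg/mL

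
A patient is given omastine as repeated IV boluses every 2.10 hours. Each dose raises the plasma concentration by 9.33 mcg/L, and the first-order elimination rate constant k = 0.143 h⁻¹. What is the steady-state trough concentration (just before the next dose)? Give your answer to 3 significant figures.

26.6 mcg/L

Fraction remaining after one interval: e^(−kτ) = e^(−0.1430 × 2.10) = 0.7406
R = 1 / (1 − 0.7406) = 3.855
Css,max = 9.33 × 3.855 = 35.97 mcg/L
Css,min = Css,max × e^(−kτ) = 35.97 × 0.7406 ≈ 26.6 mcg/L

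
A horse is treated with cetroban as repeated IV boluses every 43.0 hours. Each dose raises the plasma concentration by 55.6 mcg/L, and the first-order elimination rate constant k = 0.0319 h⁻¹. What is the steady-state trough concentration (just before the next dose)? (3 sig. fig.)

18.9 mcg/L

Fraction remaining after one interval: e^(−kτ) = e^(−0.03190 × 43.0) = 0.2537
R = 1 / (1 − 0.2537) = 1.340
Css,max = 55.6 × 1.340 = 74.50 mcg/L
Css,min = Css,max × e^(−kτ) = 74.50 × 0.2537 ≈ 18.9 mcg/L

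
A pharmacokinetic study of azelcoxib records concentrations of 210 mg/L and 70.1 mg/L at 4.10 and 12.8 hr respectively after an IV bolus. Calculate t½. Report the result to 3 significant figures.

5.50 hours

k = ln(C₁/C₂) / (t₂ − t₁) = ln(210/70.1) / (12.8 − 4.10)
  = 1.097 / 8.700 = 0.1261 hr⁻¹
t½ = ln 2 / k = ln 2 / 0.1261 ≈ 5.50 hours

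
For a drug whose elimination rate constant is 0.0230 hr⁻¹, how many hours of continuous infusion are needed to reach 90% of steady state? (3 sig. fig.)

100 hours

f = 1 − e^(−kt)  ⇒  t = −ln(1 − f) / k
t = −ln(1 − 0.9) / 0.02300 = 2.303 / 0.02300 ≈ 100 hours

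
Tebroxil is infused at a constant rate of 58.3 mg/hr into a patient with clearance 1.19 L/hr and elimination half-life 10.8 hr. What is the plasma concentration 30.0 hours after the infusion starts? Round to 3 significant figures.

41.8 µg/mL

Css = rate / CL = 58.3 / 1.19 = 48.99 µg/mL
k = ln 2 / 10.8 = 0.06418 hr⁻¹
C(t) = Css (1 − e^(−kt)) = 48.99 × (1 − e^(−1.925)) = 48.99 × 0.8542 ≈ 41.8 µg/mL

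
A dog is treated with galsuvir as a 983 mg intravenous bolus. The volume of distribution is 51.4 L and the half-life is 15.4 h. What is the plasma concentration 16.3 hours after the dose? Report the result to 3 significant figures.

9.18 µg/mL

C₀ = dose / V = 983 / 51.4 = 19.12 µg/mL
k = ln 2 / 15.4 = 0.04501 h⁻¹
C(t) = C₀ e^(−kt) = 19.12 × e^(−0.04501 × 16.3) = 19.12 × e^(−0.7337) = 19.12 × 0.4802 ≈ 9.18 µg/mL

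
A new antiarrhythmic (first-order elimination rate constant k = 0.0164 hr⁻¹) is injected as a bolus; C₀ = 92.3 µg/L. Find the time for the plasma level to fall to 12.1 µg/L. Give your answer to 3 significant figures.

124 hours

C(t) = C₀ e^(−kt)  ⇒  t = ln(C₀/C) / k
t = ln(92.3/12.1) / 0.01640 = 2.032 / 0.01640 ≈ 124 hours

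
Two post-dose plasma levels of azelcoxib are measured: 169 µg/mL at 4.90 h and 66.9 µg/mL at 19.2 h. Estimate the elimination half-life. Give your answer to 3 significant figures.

k = ln(C₁/C₂) / (t₂ − t₁) = ln(169/66.9) / (19.2 − 4.90)
  = 0.9267 / 14.30 = 0.06480 h⁻¹
t½ = ln 2 / k = ln 2 / 0.06480 ≈ 10.7 hours

10.7 hours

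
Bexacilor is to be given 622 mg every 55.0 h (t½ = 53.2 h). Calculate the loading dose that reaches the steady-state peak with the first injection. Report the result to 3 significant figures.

1220 mg

k = ln 2 / 53.2 = 0.01303 h⁻¹
Accumulation ratio R = 1 / (1 − e^(−kτ)) = 1 / (1 − e^(−0.01303×55.0)) = 1 / (1 − 0.4884) = 1.955
Loading dose = maintenance dose × R = 622 × 1.955 ≈ 1220 mg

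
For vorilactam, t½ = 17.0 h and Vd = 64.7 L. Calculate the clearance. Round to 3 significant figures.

k = ln 2 / t½ = ln 2 / 17.0 = 0.04077 h⁻¹
CL = k · V = 0.04077 × 64.7 ≈ 2.64 L/h

2.64 L/h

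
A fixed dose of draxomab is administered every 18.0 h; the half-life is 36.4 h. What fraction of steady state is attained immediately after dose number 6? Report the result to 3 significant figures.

k = ln 2 / 36.4 = 0.01904 h⁻¹
f_n = 1 − e^(−nkτ) = 1 − e^(−6 × 0.01904 × 18.0) = 1 − e^(−2.057) = 1 − 0.1279 ≈ 0.872

0.872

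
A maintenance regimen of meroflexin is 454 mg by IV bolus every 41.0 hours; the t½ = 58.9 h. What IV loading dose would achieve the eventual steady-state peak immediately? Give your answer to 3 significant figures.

1190 mg

k = ln 2 / 58.9 = 0.01177 h⁻¹
Accumulation ratio R = 1 / (1 − e^(−kτ)) = 1 / (1 − e^(−0.01177×41.0)) = 1 / (1 − 0.6172) = 2.613
Loading dose = maintenance dose × R = 454 × 2.613 ≈ 1190 mg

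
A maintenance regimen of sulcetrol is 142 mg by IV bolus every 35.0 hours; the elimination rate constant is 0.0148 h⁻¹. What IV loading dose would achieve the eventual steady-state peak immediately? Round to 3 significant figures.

351 mg

Accumulation ratio R = 1 / (1 − e^(−kτ)) = 1 / (1 − e^(−0.01480×35.0)) = 1 / (1 − 0.5957) = 2.473
Loading dose = maintenance dose × R = 142 × 2.473 ≈ 351 mg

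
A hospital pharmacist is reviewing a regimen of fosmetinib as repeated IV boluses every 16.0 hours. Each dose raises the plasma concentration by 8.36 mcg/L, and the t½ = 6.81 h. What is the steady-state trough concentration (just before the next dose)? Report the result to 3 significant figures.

2.04 mcg/L

k = ln 2 / 6.81 = 0.1018 h⁻¹
Fraction remaining after one interval: e^(−kτ) = e^(−0.1018 × 16.0) = 0.1962
R = 1 / (1 − 0.1962) = 1.244
Css,max = 8.36 × 1.244 = 10.40 mcg/L
Css,min = Css,max × e^(−kτ) = 10.40 × 0.1962 ≈ 2.04 mcg/L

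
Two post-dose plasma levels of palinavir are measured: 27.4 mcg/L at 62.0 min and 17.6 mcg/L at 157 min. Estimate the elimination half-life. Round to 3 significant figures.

149 minutes

k = ln(C₁/C₂) / (t₂ − t₁) = ln(27.4/17.6) / (157 − 62.0)
  = 0.4426 / 95.00 = 0.004659 min⁻¹
t½ = ln 2 / k = ln 2 / 0.004659 ≈ 149 minutes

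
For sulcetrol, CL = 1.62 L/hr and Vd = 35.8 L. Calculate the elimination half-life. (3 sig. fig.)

k = CL / V = 1.62 / 35.8 = 0.04525 hr⁻¹
t½ = ln 2 / k = ln 2 / 0.04525 ≈ 15.3 hours

15.3 hours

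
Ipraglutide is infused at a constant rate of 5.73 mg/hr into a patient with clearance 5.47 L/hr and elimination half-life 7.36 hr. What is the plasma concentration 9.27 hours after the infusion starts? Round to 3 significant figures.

Css = rate / CL = 5.73 / 5.47 = 1.048 mg/L
k = ln 2 / 7.36 = 0.09418 hr⁻¹
C(t) = Css (1 − e^(−kt)) = 1.048 × (1 − e^(−0.8730)) = 1.048 × 0.5823 ≈ 0.610 mg/L

0.610 mg/L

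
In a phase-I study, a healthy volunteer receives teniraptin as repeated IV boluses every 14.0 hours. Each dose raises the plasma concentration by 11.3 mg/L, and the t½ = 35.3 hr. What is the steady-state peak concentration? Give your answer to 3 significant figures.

47.0 mg/L

k = ln 2 / 35.3 = 0.01964 hr⁻¹
Fraction remaining after one interval: e^(−kτ) = e^(−0.01964 × 14.0) = 0.7596
R = 1 / (1 − 0.7596) = 4.161
Css,max = 11.3 × 4.161 ≈ 47.0 mg/L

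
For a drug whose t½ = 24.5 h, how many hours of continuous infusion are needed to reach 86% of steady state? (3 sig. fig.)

k = ln 2 / 24.5 = 0.02829 h⁻¹
f = 1 − e^(−kt)  ⇒  t = −ln(1 − f) / k
t = −ln(1 − 0.86) / 0.02829 = 1.966 / 0.02829 ≈ 69.5 hours

69.5 hours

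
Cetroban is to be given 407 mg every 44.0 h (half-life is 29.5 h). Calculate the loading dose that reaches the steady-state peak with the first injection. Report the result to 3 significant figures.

632 mg

k = ln 2 / 29.5 = 0.02350 h⁻¹
Accumulation ratio R = 1 / (1 − e^(−kτ)) = 1 / (1 − e^(−0.02350×44.0)) = 1 / (1 − 0.3556) = 1.552
Loading dose = maintenance dose × R = 407 × 1.552 ≈ 632 mg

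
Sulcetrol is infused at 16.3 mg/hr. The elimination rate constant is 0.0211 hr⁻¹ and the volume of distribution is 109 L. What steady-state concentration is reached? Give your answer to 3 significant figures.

CL = k · V = 0.0211 × 109 = 2.300 L/hr
Css = rate / CL = 16.3 / 2.300 ≈ 7.09 mg/L

7.09 mg/L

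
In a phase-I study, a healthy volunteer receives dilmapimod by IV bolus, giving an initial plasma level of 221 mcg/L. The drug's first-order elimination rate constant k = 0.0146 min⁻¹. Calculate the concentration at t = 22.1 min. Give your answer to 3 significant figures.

160 mcg/L

C(t) = C₀ e^(−kt) = 221 × e^(−0.01460 × 22.1) = 221 × e^(−0.3227) = 221 × 0.7242 ≈ 160 mcg/L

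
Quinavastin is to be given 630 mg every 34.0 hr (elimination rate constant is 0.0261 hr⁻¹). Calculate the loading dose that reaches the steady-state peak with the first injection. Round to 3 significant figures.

Accumulation ratio R = 1 / (1 − e^(−kτ)) = 1 / (1 − e^(−0.02610×34.0)) = 1 / (1 − 0.4117) = 1.700
Loading dose = maintenance dose × R = 630 × 1.700 ≈ 1070 mg

1070 mg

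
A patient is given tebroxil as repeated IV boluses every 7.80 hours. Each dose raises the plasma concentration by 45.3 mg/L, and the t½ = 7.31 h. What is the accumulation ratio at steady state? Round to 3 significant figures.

k = ln 2 / 7.31 = 0.09482 h⁻¹
Fraction remaining after one interval: e^(−kτ) = e^(−0.09482 × 7.80) = 0.4773
R = 1 / (1 − 0.4773) = 1 / 0.5227 ≈ 1.91

1.91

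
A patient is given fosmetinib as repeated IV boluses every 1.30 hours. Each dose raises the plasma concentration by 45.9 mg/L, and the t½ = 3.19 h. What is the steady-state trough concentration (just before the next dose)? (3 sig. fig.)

k = ln 2 / 3.19 = 0.2173 h⁻¹
Fraction remaining after one interval: e^(−kτ) = e^(−0.2173 × 1.30) = 0.7539
R = 1 / (1 − 0.7539) = 4.064
Css,max = 45.9 × 4.064 = 186.5 mg/L
Css,min = Css,max × e^(−kτ) = 186.5 × 0.7539 ≈ 141 mg/L

141 mg/L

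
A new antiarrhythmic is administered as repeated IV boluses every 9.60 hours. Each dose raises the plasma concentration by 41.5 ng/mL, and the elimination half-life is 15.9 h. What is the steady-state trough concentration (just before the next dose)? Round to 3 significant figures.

79.9 ng/mL

k = ln 2 / 15.9 = 0.04359 h⁻¹
Fraction remaining after one interval: e^(−kτ) = e^(−0.04359 × 9.60) = 0.6580
R = 1 / (1 − 0.6580) = 2.924
Css,max = 41.5 × 2.924 = 121.4 ng/mL
Css,min = Css,max × e^(−kτ) = 121.4 × 0.6580 ≈ 79.9 ng/mL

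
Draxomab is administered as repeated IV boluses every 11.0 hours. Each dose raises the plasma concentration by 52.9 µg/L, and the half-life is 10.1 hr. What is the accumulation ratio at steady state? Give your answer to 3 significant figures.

k = ln 2 / 10.1 = 0.06863 hr⁻¹
Fraction remaining after one interval: e^(−kτ) = e^(−0.06863 × 11.0) = 0.4701
R = 1 / (1 − 0.4701) = 1 / 0.5299 ≈ 1.89

1.89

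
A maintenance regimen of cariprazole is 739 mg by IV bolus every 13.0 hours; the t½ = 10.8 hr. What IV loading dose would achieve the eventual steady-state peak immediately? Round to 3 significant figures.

k = ln 2 / 10.8 = 0.06418 hr⁻¹
Accumulation ratio R = 1 / (1 − e^(−kτ)) = 1 / (1 − e^(−0.06418×13.0)) = 1 / (1 − 0.4342) = 1.767
Loading dose = maintenance dose × R = 739 × 1.767 ≈ 1310 mg

1310 mg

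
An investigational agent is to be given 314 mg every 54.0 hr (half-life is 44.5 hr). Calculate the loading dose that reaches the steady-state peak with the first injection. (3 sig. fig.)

552 mg

k = ln 2 / 44.5 = 0.01558 hr⁻¹
Accumulation ratio R = 1 / (1 − e^(−kτ)) = 1 / (1 − e^(−0.01558×54.0)) = 1 / (1 − 0.4312) = 1.758
Loading dose = maintenance dose × R = 314 × 1.758 ≈ 552 mg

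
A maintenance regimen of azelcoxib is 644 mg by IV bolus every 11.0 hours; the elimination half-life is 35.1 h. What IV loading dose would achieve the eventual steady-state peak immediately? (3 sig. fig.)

k = ln 2 / 35.1 = 0.01975 h⁻¹
Accumulation ratio R = 1 / (1 − e^(−kτ)) = 1 / (1 − e^(−0.01975×11.0)) = 1 / (1 − 0.8047) = 5.122
Loading dose = maintenance dose × R = 644 × 5.122 ≈ 3300 mg

3300 mg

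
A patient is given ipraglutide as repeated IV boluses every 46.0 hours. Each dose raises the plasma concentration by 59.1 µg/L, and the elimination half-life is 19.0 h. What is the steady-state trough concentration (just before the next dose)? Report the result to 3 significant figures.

13.6 µg/L

k = ln 2 / 19.0 = 0.03648 h⁻¹
Fraction remaining after one interval: e^(−kτ) = e^(−0.03648 × 46.0) = 0.1867
R = 1 / (1 − 0.1867) = 1.230
Css,max = 59.1 × 1.230 = 72.67 µg/L
Css,min = Css,max × e^(−kτ) = 72.67 × 0.1867 ≈ 13.6 µg/L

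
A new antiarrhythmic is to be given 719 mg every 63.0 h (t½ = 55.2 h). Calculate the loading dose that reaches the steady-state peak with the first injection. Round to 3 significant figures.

k = ln 2 / 55.2 = 0.01256 h⁻¹
Accumulation ratio R = 1 / (1 − e^(−kτ)) = 1 / (1 − e^(−0.01256×63.0)) = 1 / (1 − 0.4533) = 1.829
Loading dose = maintenance dose × R = 719 × 1.829 ≈ 1320 mg

1320 mg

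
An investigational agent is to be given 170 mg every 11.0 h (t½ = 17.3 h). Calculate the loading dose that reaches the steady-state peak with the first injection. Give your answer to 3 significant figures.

477 mg

k = ln 2 / 17.3 = 0.04007 h⁻¹
Accumulation ratio R = 1 / (1 − e^(−kτ)) = 1 / (1 − e^(−0.04007×11.0)) = 1 / (1 − 0.6436) = 2.806
Loading dose = maintenance dose × R = 170 × 2.806 ≈ 477 mg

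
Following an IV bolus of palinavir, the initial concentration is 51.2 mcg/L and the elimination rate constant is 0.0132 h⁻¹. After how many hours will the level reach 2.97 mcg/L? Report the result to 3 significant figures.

C(t) = C₀ e^(−kt)  ⇒  t = ln(C₀/C) / k
t = ln(51.2/2.97) / 0.01320 = 2.847 / 0.01320 ≈ 216 hours

216 hours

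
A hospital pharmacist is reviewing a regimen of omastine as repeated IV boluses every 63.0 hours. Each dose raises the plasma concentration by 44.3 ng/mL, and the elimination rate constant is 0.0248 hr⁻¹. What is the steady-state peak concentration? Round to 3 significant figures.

Fraction remaining after one interval: e^(−kτ) = e^(−0.02480 × 63.0) = 0.2096
R = 1 / (1 − 0.2096) = 1.265
Css,max = 44.3 × 1.265 ≈ 56.0 ng/mL

56.0 ng/mL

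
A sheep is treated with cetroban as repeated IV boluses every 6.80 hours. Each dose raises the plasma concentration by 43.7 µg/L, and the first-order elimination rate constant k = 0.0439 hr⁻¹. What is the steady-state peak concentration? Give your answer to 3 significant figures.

Fraction remaining after one interval: e^(−kτ) = e^(−0.04390 × 6.80) = 0.7419
R = 1 / (1 − 0.7419) = 3.875
Css,max = 43.7 × 3.875 ≈ 169 µg/L

169 µg/L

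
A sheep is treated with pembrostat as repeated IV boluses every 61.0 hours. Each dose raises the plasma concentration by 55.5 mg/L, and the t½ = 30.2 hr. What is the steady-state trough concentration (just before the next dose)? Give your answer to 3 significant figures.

18.2 mg/L

k = ln 2 / 30.2 = 0.02295 hr⁻¹
Fraction remaining after one interval: e^(−kτ) = e^(−0.02295 × 61.0) = 0.2466
R = 1 / (1 − 0.2466) = 1.327
Css,max = 55.5 × 1.327 = 73.66 mg/L
Css,min = Css,max × e^(−kτ) = 73.66 × 0.2466 ≈ 18.2 mg/L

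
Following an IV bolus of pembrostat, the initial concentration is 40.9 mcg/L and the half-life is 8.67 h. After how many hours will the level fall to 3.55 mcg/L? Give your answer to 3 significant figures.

k = ln 2 / 8.67 = 0.07995 h⁻¹
C(t) = C₀ e^(−kt)  ⇒  t = ln(C₀/C) / k
t = ln(40.9/3.55) / 0.07995 = 2.444 / 0.07995 ≈ 30.6 hours

30.6 hours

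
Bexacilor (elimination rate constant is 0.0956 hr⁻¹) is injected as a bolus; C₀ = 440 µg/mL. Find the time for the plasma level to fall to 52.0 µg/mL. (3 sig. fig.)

22.3 hours

C(t) = C₀ e^(−kt)  ⇒  t = ln(C₀/C) / k
t = ln(440/52.0) / 0.09560 = 2.136 / 0.09560 ≈ 22.3 hours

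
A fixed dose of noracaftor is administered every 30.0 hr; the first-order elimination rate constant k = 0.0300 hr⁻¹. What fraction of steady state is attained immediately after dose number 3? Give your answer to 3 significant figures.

0.933

f_n = 1 − e^(−nkτ) = 1 − e^(−3 × 0.03000 × 30.0) = 1 − e^(−2.700) = 1 − 0.06721 ≈ 0.933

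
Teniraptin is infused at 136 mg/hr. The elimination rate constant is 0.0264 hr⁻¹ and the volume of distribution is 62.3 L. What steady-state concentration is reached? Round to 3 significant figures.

CL = k · V = 0.0264 × 62.3 = 1.645 L/hr
Css = rate / CL = 136 / 1.645 ≈ 82.7 µg/mL

82.7 µg/mL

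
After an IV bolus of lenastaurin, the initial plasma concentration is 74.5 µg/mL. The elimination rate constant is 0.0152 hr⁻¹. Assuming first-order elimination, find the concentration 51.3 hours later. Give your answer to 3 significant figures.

C(t) = C₀ e^(−kt) = 74.5 × e^(−0.01520 × 51.3) = 74.5 × e^(−0.7798) = 74.5 × 0.4585 ≈ 34.2 µg/mL

34.2 µg/mL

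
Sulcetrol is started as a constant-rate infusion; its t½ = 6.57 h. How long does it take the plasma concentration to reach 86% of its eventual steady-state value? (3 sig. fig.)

k = ln 2 / 6.57 = 0.1055 h⁻¹
f = 1 − e^(−kt)  ⇒  t = −ln(1 − f) / k
t = −ln(1 − 0.86) / 0.1055 = 1.966 / 0.1055 ≈ 18.6 hours

18.6 hours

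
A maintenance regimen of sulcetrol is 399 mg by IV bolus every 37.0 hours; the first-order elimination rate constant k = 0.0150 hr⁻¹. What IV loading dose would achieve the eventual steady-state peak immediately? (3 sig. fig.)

937 mg

Accumulation ratio R = 1 / (1 − e^(−kτ)) = 1 / (1 − e^(−0.01500×37.0)) = 1 / (1 − 0.5741) = 2.348
Loading dose = maintenance dose × R = 399 × 2.348 ≈ 937 mg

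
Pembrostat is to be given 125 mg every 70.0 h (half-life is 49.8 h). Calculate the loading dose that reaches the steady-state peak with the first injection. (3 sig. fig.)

k = ln 2 / 49.8 = 0.01392 h⁻¹
Accumulation ratio R = 1 / (1 − e^(−kτ)) = 1 / (1 − e^(−0.01392×70.0)) = 1 / (1 − 0.3775) = 1.606
Loading dose = maintenance dose × R = 125 × 1.606 ≈ 201 mg

201 mg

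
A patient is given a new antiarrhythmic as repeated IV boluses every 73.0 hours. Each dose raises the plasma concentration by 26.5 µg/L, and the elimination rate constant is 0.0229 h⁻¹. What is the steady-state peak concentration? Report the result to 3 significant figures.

32.6 µg/L

Fraction remaining after one interval: e^(−kτ) = e^(−0.02290 × 73.0) = 0.1879
R = 1 / (1 − 0.1879) = 1.231
Css,max = 26.5 × 1.231 ≈ 32.6 µg/L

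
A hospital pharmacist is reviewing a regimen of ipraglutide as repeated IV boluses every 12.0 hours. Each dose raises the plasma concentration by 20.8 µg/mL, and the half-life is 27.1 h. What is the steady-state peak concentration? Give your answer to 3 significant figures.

78.7 µg/mL

k = ln 2 / 27.1 = 0.02558 h⁻¹
Fraction remaining after one interval: e^(−kτ) = e^(−0.02558 × 12.0) = 0.7357
R = 1 / (1 − 0.7357) = 3.784
Css,max = 20.8 × 3.784 ≈ 78.7 µg/mL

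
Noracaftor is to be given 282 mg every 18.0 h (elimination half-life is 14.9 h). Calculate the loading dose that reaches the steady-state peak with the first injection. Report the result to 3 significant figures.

497 mg

k = ln 2 / 14.9 = 0.04652 h⁻¹
Accumulation ratio R = 1 / (1 − e^(−kτ)) = 1 / (1 − e^(−0.04652×18.0)) = 1 / (1 − 0.4329) = 1.763
Loading dose = maintenance dose × R = 282 × 1.763 ≈ 497 mg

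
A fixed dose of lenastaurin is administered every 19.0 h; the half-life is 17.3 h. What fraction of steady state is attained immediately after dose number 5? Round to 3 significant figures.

k = ln 2 / 17.3 = 0.04007 h⁻¹
f_n = 1 − e^(−nkτ) = 1 − e^(−5 × 0.04007 × 19.0) = 1 − e^(−3.806) = 1 − 0.02223 ≈ 0.978

0.978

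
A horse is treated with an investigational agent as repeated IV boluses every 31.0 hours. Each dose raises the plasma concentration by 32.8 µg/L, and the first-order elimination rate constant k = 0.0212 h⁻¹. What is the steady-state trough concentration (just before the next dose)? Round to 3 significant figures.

Fraction remaining after one interval: e^(−kτ) = e^(−0.02120 × 31.0) = 0.5183
R = 1 / (1 − 0.5183) = 2.076
Css,max = 32.8 × 2.076 = 68.09 µg/L
Css,min = Css,max × e^(−kτ) = 68.09 × 0.5183 ≈ 35.3 µg/L

35.3 µg/L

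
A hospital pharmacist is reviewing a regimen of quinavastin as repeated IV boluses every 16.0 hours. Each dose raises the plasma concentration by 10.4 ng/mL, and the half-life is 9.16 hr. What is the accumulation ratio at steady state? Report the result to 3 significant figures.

k = ln 2 / 9.16 = 0.07567 hr⁻¹
Fraction remaining after one interval: e^(−kτ) = e^(−0.07567 × 16.0) = 0.2980
R = 1 / (1 − 0.2980) = 1 / 0.7020 ≈ 1.42

1.42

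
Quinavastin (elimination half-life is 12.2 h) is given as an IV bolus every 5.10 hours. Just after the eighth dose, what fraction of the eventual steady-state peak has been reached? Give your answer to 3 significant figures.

0.902

k = ln 2 / 12.2 = 0.05682 h⁻¹
f_n = 1 − e^(−nkτ) = 1 − e^(−8 × 0.05682 × 5.10) = 1 − e^(−2.318) = 1 − 0.09846 ≈ 0.902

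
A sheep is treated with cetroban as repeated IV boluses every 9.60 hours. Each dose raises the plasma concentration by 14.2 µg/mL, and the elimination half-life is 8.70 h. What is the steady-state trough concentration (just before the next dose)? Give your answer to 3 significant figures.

k = ln 2 / 8.70 = 0.07967 h⁻¹
Fraction remaining after one interval: e^(−kτ) = e^(−0.07967 × 9.60) = 0.4654
R = 1 / (1 − 0.4654) = 1.871
Css,max = 14.2 × 1.871 = 26.56 µg/mL
Css,min = Css,max × e^(−kτ) = 26.56 × 0.4654 ≈ 12.4 µg/mL

12.4 µg/mL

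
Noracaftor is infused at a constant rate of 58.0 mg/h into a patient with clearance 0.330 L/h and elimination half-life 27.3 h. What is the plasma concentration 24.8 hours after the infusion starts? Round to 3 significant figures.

82.1 mg/L

Css = rate / CL = 58.0 / 0.330 = 175.8 mg/L
k = ln 2 / 27.3 = 0.02539 h⁻¹
C(t) = Css (1 − e^(−kt)) = 175.8 × (1 − e^(−0.6297)) = 175.8 × 0.4672 ≈ 82.1 mg/L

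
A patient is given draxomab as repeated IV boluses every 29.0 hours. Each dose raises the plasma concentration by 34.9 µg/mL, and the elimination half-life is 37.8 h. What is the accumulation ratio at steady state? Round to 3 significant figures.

k = ln 2 / 37.8 = 0.01834 h⁻¹
Fraction remaining after one interval: e^(−kτ) = e^(−0.01834 × 29.0) = 0.5876
R = 1 / (1 − 0.5876) = 1 / 0.4124 ≈ 2.42

2.42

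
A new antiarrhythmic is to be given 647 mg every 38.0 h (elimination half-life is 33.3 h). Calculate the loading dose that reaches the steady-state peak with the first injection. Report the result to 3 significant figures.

k = ln 2 / 33.3 = 0.02082 h⁻¹
Accumulation ratio R = 1 / (1 − e^(−kτ)) = 1 / (1 − e^(−0.02082×38.0)) = 1 / (1 − 0.4534) = 1.829
Loading dose = maintenance dose × R = 647 × 1.829 ≈ 1180 mg

1180 mg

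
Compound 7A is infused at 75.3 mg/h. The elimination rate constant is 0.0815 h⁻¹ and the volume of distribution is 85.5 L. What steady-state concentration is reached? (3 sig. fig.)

10.8 mg/L

CL = k · V = 0.0815 × 85.5 = 6.968 L/h
Css = rate / CL = 75.3 / 6.968 ≈ 10.8 mg/L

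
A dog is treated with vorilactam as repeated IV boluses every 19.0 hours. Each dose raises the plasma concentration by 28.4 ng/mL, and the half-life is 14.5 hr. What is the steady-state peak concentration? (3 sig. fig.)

47.6 ng/mL

k = ln 2 / 14.5 = 0.04780 hr⁻¹
Fraction remaining after one interval: e^(−kτ) = e^(−0.04780 × 19.0) = 0.4032
R = 1 / (1 − 0.4032) = 1.676
Css,max = 28.4 × 1.676 ≈ 47.6 ng/mL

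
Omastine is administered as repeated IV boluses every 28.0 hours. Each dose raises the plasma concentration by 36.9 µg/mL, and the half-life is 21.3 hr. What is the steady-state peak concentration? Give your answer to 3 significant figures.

k = ln 2 / 21.3 = 0.03254 hr⁻¹
Fraction remaining after one interval: e^(−kτ) = e^(−0.03254 × 28.0) = 0.4020
R = 1 / (1 − 0.4020) = 1.672
Css,max = 36.9 × 1.672 ≈ 61.7 µg/mL

61.7 µg/mL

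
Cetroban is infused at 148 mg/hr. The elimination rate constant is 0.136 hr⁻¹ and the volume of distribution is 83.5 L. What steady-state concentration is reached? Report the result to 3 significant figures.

CL = k · V = 0.136 × 83.5 = 11.36 L/hr
Css = rate / CL = 148 / 11.36 ≈ 13.0 µg/mL

13.0 µg/mL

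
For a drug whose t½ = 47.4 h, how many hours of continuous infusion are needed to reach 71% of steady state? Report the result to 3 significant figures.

k = ln 2 / 47.4 = 0.01462 h⁻¹
f = 1 − e^(−kt)  ⇒  t = −ln(1 − f) / k
t = −ln(1 − 0.71) / 0.01462 = 1.238 / 0.01462 ≈ 84.7 hours

84.7 hours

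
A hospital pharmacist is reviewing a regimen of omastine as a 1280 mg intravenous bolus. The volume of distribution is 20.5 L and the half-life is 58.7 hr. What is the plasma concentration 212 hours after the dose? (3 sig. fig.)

C₀ = dose / V = 1280 / 20.5 = 62.44 µg/mL
k = ln 2 / 58.7 = 0.01181 hr⁻¹
C(t) = C₀ e^(−kt) = 62.44 × e^(−0.01181 × 212) = 62.44 × e^(−2.503) = 62.44 × 0.08181 ≈ 5.11 µg/mL

5.11 µg/mL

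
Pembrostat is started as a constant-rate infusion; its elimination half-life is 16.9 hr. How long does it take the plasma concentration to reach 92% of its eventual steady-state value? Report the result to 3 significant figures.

61.6 hours

k = ln 2 / 16.9 = 0.04101 hr⁻¹
f = 1 − e^(−kt)  ⇒  t = −ln(1 − f) / k
t = −ln(1 − 0.92) / 0.04101 = 2.526 / 0.04101 ≈ 61.6 hours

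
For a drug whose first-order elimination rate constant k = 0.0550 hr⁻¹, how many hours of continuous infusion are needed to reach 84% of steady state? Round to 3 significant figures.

f = 1 − e^(−kt)  ⇒  t = −ln(1 − f) / k
t = −ln(1 − 0.84) / 0.05500 = 1.833 / 0.05500 ≈ 33.3 hours

33.3 hours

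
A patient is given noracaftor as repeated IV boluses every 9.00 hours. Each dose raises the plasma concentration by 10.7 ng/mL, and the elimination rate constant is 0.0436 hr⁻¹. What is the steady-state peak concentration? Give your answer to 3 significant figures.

33.0 ng/mL

Fraction remaining after one interval: e^(−kτ) = e^(−0.04360 × 9.00) = 0.6754
R = 1 / (1 − 0.6754) = 3.081
Css,max = 10.7 × 3.081 ≈ 33.0 ng/mL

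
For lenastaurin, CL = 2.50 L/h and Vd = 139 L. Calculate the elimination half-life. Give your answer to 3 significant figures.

k = CL / V = 2.50 / 139 = 0.01799 h⁻¹
t½ = ln 2 / k = ln 2 / 0.01799 ≈ 38.5 hours

38.5 hours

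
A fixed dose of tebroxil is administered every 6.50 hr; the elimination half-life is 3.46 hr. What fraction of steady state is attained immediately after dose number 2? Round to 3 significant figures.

k = ln 2 / 3.46 = 0.2003 hr⁻¹
f_n = 1 − e^(−nkτ) = 1 − e^(−2 × 0.2003 × 6.50) = 1 − e^(−2.604) = 1 − 0.07395 ≈ 0.926

0.926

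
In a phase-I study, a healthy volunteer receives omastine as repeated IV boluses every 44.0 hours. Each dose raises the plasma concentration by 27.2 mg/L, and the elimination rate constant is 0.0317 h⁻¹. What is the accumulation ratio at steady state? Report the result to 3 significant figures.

Fraction remaining after one interval: e^(−kτ) = e^(−0.03170 × 44.0) = 0.2479
R = 1 / (1 − 0.2479) = 1 / 0.7521 ≈ 1.33

1.33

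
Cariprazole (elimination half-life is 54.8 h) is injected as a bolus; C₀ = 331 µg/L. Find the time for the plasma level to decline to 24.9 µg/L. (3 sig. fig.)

k = ln 2 / 54.8 = 0.01265 h⁻¹
C(t) = C₀ e^(−kt)  ⇒  t = ln(C₀/C) / k
t = ln(331/24.9) / 0.01265 = 2.587 / 0.01265 ≈ 205 hours

205 hours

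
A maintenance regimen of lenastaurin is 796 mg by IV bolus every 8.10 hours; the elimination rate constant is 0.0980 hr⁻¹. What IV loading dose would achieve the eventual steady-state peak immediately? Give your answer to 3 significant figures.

1450 mg

Accumulation ratio R = 1 / (1 − e^(−kτ)) = 1 / (1 − e^(−0.09800×8.10)) = 1 / (1 − 0.4521) = 1.825
Loading dose = maintenance dose × R = 796 × 1.825 ≈ 1450 mg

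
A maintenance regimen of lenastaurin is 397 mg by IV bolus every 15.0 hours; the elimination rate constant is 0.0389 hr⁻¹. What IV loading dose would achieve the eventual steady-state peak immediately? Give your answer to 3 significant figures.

898 mg

Accumulation ratio R = 1 / (1 − e^(−kτ)) = 1 / (1 − e^(−0.03890×15.0)) = 1 / (1 − 0.5579) = 2.262
Loading dose = maintenance dose × R = 397 × 2.262 ≈ 898 mg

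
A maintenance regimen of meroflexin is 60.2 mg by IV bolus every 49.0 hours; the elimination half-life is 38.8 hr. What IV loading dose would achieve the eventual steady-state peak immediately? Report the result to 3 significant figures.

k = ln 2 / 38.8 = 0.01786 hr⁻¹
Accumulation ratio R = 1 / (1 − e^(−kτ)) = 1 / (1 − e^(−0.01786×49.0)) = 1 / (1 − 0.4167) = 1.714
Loading dose = maintenance dose × R = 60.2 × 1.714 ≈ 103 mg

103 mg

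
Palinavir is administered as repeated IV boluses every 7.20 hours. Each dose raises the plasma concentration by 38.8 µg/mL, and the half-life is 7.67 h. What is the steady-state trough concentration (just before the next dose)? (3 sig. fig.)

42.3 µg/mL

k = ln 2 / 7.67 = 0.09037 h⁻¹
Fraction remaining after one interval: e^(−kτ) = e^(−0.09037 × 7.20) = 0.5217
R = 1 / (1 − 0.5217) = 2.091
Css,max = 38.8 × 2.091 = 81.12 µg/mL
Css,min = Css,max × e^(−kτ) = 81.12 × 0.5217 ≈ 42.3 µg/mL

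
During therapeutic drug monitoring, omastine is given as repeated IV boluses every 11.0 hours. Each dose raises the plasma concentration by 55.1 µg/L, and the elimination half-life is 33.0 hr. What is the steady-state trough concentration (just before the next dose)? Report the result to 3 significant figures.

k = ln 2 / 33.0 = 0.02100 hr⁻¹
Fraction remaining after one interval: e^(−kτ) = e^(−0.02100 × 11.0) = 0.7937
R = 1 / (1 − 0.7937) = 4.847
Css,max = 55.1 × 4.847 = 267.1 µg/L
Css,min = Css,max × e^(−kτ) = 267.1 × 0.7937 ≈ 212 µg/L

212 µg/L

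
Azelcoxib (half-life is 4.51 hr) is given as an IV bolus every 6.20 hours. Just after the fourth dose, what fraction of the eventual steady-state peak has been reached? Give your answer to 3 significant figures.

0.978

k = ln 2 / 4.51 = 0.1537 hr⁻¹
f_n = 1 − e^(−nkτ) = 1 − e^(−4 × 0.1537 × 6.20) = 1 − e^(−3.812) = 1 − 0.02211 ≈ 0.978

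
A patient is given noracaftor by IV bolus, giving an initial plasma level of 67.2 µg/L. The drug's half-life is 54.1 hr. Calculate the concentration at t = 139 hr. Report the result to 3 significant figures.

11.3 µg/L

k = ln 2 / 54.1 = 0.01281 hr⁻¹
139 hr is 2.569 half-lives, so C = 67.2 × (1/2)^2.569 = 67.2 × 0.1685 ≈ 11.3 µg/L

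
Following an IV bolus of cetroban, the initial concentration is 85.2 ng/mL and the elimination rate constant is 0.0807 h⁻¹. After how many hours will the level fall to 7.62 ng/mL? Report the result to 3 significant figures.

29.9 hours

C(t) = C₀ e^(−kt)  ⇒  t = ln(C₀/C) / k
t = ln(85.2/7.62) / 0.08070 = 2.414 / 0.08070 ≈ 29.9 hours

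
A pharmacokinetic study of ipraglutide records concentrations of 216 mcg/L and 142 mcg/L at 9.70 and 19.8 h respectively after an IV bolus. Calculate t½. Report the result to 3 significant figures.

16.7 hours

k = ln(C₁/C₂) / (t₂ − t₁) = ln(216/142) / (19.8 − 9.70)
  = 0.4195 / 10.10 = 0.04153 h⁻¹
t½ = ln 2 / k = ln 2 / 0.04153 ≈ 16.7 hours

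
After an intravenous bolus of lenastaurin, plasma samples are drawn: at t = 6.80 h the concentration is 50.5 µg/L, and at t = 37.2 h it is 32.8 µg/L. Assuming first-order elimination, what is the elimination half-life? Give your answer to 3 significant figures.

48.8 hours

k = ln(C₁/C₂) / (t₂ − t₁) = ln(50.5/32.8) / (37.2 − 6.80)
  = 0.4315 / 30.40 = 0.01420 h⁻¹
t½ = ln 2 / k = ln 2 / 0.01420 ≈ 48.8 hours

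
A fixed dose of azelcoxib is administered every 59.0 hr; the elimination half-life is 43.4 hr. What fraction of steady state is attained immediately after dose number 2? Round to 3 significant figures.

0.848

k = ln 2 / 43.4 = 0.01597 hr⁻¹
f_n = 1 − e^(−nkτ) = 1 − e^(−2 × 0.01597 × 59.0) = 1 − e^(−1.885) = 1 − 0.1519 ≈ 0.848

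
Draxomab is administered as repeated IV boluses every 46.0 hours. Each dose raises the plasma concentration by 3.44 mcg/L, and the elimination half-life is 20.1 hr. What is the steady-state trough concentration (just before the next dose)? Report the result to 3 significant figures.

0.885 mcg/L

k = ln 2 / 20.1 = 0.03448 hr⁻¹
Fraction remaining after one interval: e^(−kτ) = e^(−0.03448 × 46.0) = 0.2047
R = 1 / (1 − 0.2047) = 1.257
Css,max = 3.44 × 1.257 = 4.325 mcg/L
Css,min = Css,max × e^(−kτ) = 4.325 × 0.2047 ≈ 0.885 mcg/L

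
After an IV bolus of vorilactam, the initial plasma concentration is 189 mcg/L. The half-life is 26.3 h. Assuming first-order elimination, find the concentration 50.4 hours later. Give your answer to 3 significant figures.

k = ln 2 / 26.3 = 0.02636 h⁻¹
50.4 h is 1.916 half-lives, so C = 189 × (1/2)^1.916 = 189 × 0.2649 ≈ 50.1 mcg/L

50.1 mcg/L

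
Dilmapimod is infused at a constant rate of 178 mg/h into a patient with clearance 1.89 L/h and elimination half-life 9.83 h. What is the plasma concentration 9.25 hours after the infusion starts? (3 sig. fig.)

45.1 mg/L

Css = rate / CL = 178 / 1.89 = 94.18 mg/L
k = ln 2 / 9.83 = 0.07051 h⁻¹
C(t) = Css (1 − e^(−kt)) = 94.18 × (1 − e^(−0.6522)) = 94.18 × 0.4791 ≈ 45.1 mg/L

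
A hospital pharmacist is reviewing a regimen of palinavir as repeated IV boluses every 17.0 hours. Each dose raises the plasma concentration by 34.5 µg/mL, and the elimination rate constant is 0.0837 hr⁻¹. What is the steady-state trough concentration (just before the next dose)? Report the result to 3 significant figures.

Fraction remaining after one interval: e^(−kτ) = e^(−0.08370 × 17.0) = 0.2410
R = 1 / (1 − 0.2410) = 1.318
Css,max = 34.5 × 1.318 = 45.46 µg/mL
Css,min = Css,max × e^(−kτ) = 45.46 × 0.2410 ≈ 11.0 µg/mL

11.0 µg/mL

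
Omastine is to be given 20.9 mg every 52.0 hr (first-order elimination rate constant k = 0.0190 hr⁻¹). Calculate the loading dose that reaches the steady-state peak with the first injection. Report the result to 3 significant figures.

33.3 mg

Accumulation ratio R = 1 / (1 − e^(−kτ)) = 1 / (1 − e^(−0.01900×52.0)) = 1 / (1 − 0.3723) = 1.593
Loading dose = maintenance dose × R = 20.9 × 1.593 ≈ 33.3 mg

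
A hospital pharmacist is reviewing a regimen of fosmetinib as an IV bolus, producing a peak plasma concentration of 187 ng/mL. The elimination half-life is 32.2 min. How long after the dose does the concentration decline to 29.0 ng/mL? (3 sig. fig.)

86.6 minutes

k = ln 2 / 32.2 = 0.02153 min⁻¹
C(t) = C₀ e^(−kt)  ⇒  t = ln(C₀/C) / k
t = ln(187/29.0) / 0.02153 = 1.864 / 0.02153 ≈ 86.6 minutes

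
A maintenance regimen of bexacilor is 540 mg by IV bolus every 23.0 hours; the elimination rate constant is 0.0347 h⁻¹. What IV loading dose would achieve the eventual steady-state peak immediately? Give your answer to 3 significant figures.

982 mg

Accumulation ratio R = 1 / (1 − e^(−kτ)) = 1 / (1 − e^(−0.03470×23.0)) = 1 / (1 − 0.4502) = 1.819
Loading dose = maintenance dose × R = 540 × 1.819 ≈ 982 mg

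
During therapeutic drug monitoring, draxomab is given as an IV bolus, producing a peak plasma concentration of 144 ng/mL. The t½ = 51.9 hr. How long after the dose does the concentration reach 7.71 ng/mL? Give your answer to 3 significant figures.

k = ln 2 / 51.9 = 0.01336 hr⁻¹
C(t) = C₀ e^(−kt)  ⇒  t = ln(C₀/C) / k
t = ln(144/7.71) / 0.01336 = 2.927 / 0.01336 ≈ 219 hours

219 hours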